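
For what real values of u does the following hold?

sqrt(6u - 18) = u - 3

Square both sides: 6u - 18 = (u - 3)^2.
Expand and rearrange: u^2 - 12u + 27 = 0.
Solving gives u = 9 or u = 3.
Check each candidate in the original equation:
  u = 9: sqrt(36) = 6, while u - 3 = 6 — valid.
  u = 3: sqrt(0) = 0, while u - 3 = 0 — valid.

u = 3 or u = 9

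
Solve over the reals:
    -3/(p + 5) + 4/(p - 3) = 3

Multiply both sides by (p + 5)(p - 3):
-3(p - 3) + 4(p + 5) = 3(p + 5)(p - 3).
Expand and collect terms: 3p² + 5p - 74 = 0.
By the quadratic formula, p = (-5 ± √913) / 6, so p ≈ 4.2026 or p ≈ -5.8693.
Neither value makes a denominator zero (p ≠ -5, p ≠ 3), so both are valid.

p = -5.8693 or p = 4.2026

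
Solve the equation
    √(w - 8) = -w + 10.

Square both sides: w - 8 = (-w + 10)².
Expand and rearrange: w² - 21w + 108 = 0.
Solving gives w = 12 or w = 9.
Check each candidate in the original equation:
  w = 12: √(4) = 2, while -w + 10 = -2 — extraneous.
  w = 9: √(1) = 1, while -w + 10 = 1 — valid.

w = 9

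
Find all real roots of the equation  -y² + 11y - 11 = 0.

Discriminant: (11)² − 4·(-1)·(-11) = 77.
Quadratic formula: y = (-11 ± √77) / (-2).
So y = 11/2 - √(77)/2 ≈ 1.1125 or y = √(77)/2 + 11/2 ≈ 9.8875.

y = 1.1125 or y = 9.8875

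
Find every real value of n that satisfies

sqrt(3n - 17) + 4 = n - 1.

Isolate the radical: sqrt(3n - 17) = n - 5.
Square both sides: 3n - 17 = (n - 5)^2.
Expand and rearrange: n^2 - 13n + 42 = 0.
Solving gives n = 7 or n = 6.
Check each candidate in the original equation:
  n = 7: sqrt(4) = 2, while n - 5 = 2 — valid.
  n = 6: sqrt(1) = 1, while n - 5 = 1 — valid.

n = 6 or n = 7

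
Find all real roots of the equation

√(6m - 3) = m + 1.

Square both sides: 6m - 3 = (m + 1)².
Expand and rearrange: m² - 4m + 4 = 0.
This gives the repeated root m = 2.
Check in the original equation:
  m = 2: √(9) = 3, while m + 1 = 3 — valid.

m = 2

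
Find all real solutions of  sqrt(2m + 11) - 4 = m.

m = -1

Isolate the radical: sqrt(2m + 11) = m + 4.
Square both sides: 2m + 11 = (m + 4)^2.
Expand and rearrange: m^2 + 6m + 5 = 0.
Solving gives m = -1 or m = -5.
Check each candidate in the original equation:
  m = -1: sqrt(9) = 3, while m + 4 = 3 — valid.
  m = -5: sqrt(1) = 1, while m + 4 = -1 — extraneous.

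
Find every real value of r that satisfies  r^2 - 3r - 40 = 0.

Factor: (r + 5)(r - 8) = 0.
So r = -5 or r = 8.

r = -5 or r = 8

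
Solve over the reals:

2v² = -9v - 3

v = -4.1375 or v = -0.3625

Rearrange to standard form: 2v² + 9v + 3 = 0.
Discriminant: (9)² − 4·2·3 = 57.
Quadratic formula: v = (-9 ± √57) / 4.
So v = -9/4 + √(57)/4 ≈ -0.3625 or v = -9/4 - √(57)/4 ≈ -4.1375.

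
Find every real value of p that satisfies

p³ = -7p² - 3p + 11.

Rearrange: p³ + 7p² + 3p - 11 = 0.
Possible rational roots are divisors of -11. Testing p = 1 gives 0, so (p - 1) is a factor.
Divide: p³ + 7p² + 3p - 11 = (p - 1)(p² + 8p + 11).
Apply the quadratic formula to p² + 8p + 11 = 0: p = (-8 ± √20)/2, i.e. p ≈ -1.7639 or p ≈ -6.2361.

p = -6.2361 or p = -1.7639 or p = 1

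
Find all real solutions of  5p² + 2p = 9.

Rearrange to standard form: 5p² + 2p - 9 = 0.
Discriminant: (2)² − 4·5·(-9) = 184.
Quadratic formula: p = (-2 ± √184) / 10.
So p = -1/5 + √(46)/5 ≈ 1.1565 or p = -√(46)/5 - 1/5 ≈ -1.5565.

p = -1.5565 or p = 1.1565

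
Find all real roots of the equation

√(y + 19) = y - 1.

Square both sides: y + 19 = (y - 1)².
Expand and rearrange: y² - 3y - 18 = 0.
Solving gives y = 6 or y = -3.
Check each candidate in the original equation:
  y = 6: √(25) = 5, while y - 1 = 5 — valid.
  y = -3: √(16) = 4, while y - 1 = -4 — extraneous.

y = 6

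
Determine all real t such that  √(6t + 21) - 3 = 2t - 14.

t = 10

Isolate the radical: √(6t + 21) = 2t - 11.
Square both sides: 6t + 21 = (2t - 11)².
Expand and rearrange: 4t² - 50t + 100 = 0.
Solving gives t = 10 or t = 2.5.
Check each candidate in the original equation:
  t = 10: √(81) = 9, while 2t - 11 = 9 — valid.
  t = 2.5: √(36) = 6, while 2t - 11 = -6 — extraneous.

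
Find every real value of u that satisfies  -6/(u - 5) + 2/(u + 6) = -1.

u = -7.3459 or u = 10.3459

Multiply both sides by (u - 5)(u + 6):
-6(u + 6) + 2(u - 5) = -(u - 5)(u + 6).
Expand and collect terms: -u^2 + 3u + 76 = 0.
By the quadratic formula, u = (-3 +/- sqrt(313)) / -2, so u ~= -7.3459 or u ~= 10.3459.
Neither value makes a denominator zero (u != 5, u != -6), so both are valid.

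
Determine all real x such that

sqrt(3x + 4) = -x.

x = -1

Square both sides: 3x + 4 = (-x)^2.
Expand and rearrange: x^2 - 3x - 4 = 0.
Solving gives x = 4 or x = -1.
Check each candidate in the original equation:
  x = 4: sqrt(16) = 4, while -x = -4 — extraneous.
  x = -1: sqrt(1) = 1, while -x = 1 — valid.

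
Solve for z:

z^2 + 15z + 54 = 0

Factor: (z + 9)(z + 6) = 0.
So z = -9 or z = -6.

z = -9 or z = -6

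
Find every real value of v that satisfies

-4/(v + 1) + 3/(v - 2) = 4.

Multiply both sides by (v + 1)(v - 2):
-4(v - 2) + 3(v + 1) = 4(v + 1)(v - 2).
Expand and collect terms: 4v^2 - 3v - 19 = 0.
By the quadratic formula, v = (3 +/- sqrt(313)) / 8, so v ~= 2.5865 or v ~= -1.8365.
Neither value makes a denominator zero (v != -1, v != 2), so both are valid.

v = -1.8365 or v = 2.5865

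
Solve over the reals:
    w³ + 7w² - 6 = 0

Possible rational roots are divisors of -6. Testing w = -1 gives 0, so (w + 1) is a factor.
Divide: w³ + 7w² - 6 = (w + 1)(w² + 6w - 6).
Apply the quadratic formula to w² + 6w - 6 = 0: w = (-6 ± √60)/2, i.e. w ≈ 0.873 or w ≈ -6.873.

w = -6.873 or w = -1 or w = 0.873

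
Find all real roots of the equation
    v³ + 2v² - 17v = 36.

v = -4 or v = -2.1623 or v = 4.1623

Rearrange: v³ + 2v² - 17v - 36 = 0.
Possible rational roots are divisors of -36. Testing v = -4 gives 0, so (v + 4) is a factor.
Divide: v³ + 2v² - 17v - 36 = (v + 4)(v² - 2v - 9).
Apply the quadratic formula to v² - 2v - 9 = 0: v = (2 ± √40)/2, i.e. v ≈ 4.1623 or v ≈ -2.1623.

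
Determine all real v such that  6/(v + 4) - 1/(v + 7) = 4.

Multiply both sides by (v + 4)(v + 7):
6(v + 7) - (v + 4) = 4(v + 4)(v + 7).
Expand and collect terms: 4v² + 39v + 74 = 0.
By the quadratic formula, v = (-39 ± √337) / 8, so v ≈ -2.5803 or v ≈ -7.1697.
Neither value makes a denominator zero (v ≠ -4, v ≠ -7), so both are valid.

v = -7.1697 or v = -2.5803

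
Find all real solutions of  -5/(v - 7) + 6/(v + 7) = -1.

v = -11.7361 or v = 10.7361

Multiply both sides by (v - 7)(v + 7):
-5(v + 7) + 6(v - 7) = -(v - 7)(v + 7).
Expand and collect terms: -v² - v + 126 = 0.
By the quadratic formula, v = (1 ± √505) / -2, so v ≈ -11.7361 or v ≈ 10.7361.
Neither value makes a denominator zero (v ≠ 7, v ≠ -7), so both are valid.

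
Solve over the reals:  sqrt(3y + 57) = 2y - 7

y = 8

Square both sides: 3y + 57 = (2y - 7)^2.
Expand and rearrange: 4y^2 - 31y - 8 = 0.
Solving gives y = 8 or y = -0.25.
Check each candidate in the original equation:
  y = 8: sqrt(81) = 9, while 2y - 7 = 9 — valid.
  y = -0.25: sqrt(56.25) = 7.5, while 2y - 7 = -7.5 — extraneous.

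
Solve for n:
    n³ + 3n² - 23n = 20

Rearrange: n³ + 3n² - 23n - 20 = 0.
Possible rational roots are divisors of -20. Testing n = 4 gives 0, so (n - 4) is a factor.
Divide: n³ + 3n² - 23n - 20 = (n - 4)(n² + 7n + 5).
Apply the quadratic formula to n² + 7n + 5 = 0: n = (-7 ± √29)/2, i.e. n ≈ -0.8074 or n ≈ -6.1926.

n = -6.1926 or n = -0.8074 or n = 4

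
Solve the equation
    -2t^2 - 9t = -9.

t = -5.3423 or t = 0.8423

Rearrange to standard form: -2t^2 - 9t + 9 = 0.
Discriminant: (-9)^2 - 4*(-2)*9 = 153.
Quadratic formula: t = (9 +/- sqrt(153)) / (-4).
So t = -3*sqrt(17)/4 - 9/4 ~= -5.3423 or t = -9/4 + 3*sqrt(17)/4 ~= 0.8423.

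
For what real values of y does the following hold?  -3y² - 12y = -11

y = -4.7689 or y = 0.7689

Rearrange to standard form: -3y² - 12y + 11 = 0.
Discriminant: (-12)² − 4·(-3)·11 = 276.
Quadratic formula: y = (12 ± √276) / (-6).
So y = -√(69)/3 - 2 ≈ -4.7689 or y = -2 + √(69)/3 ≈ 0.7689.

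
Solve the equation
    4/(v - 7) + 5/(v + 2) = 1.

Multiply both sides by (v - 7)(v + 2):
4(v + 2) + 5(v - 7) = (v - 7)(v + 2).
Expand and collect terms: v² - 14v + 13 = 0.
Factor or apply the quadratic formula: v = 13 or v = 1.
Neither value makes a denominator zero (v ≠ 7, v ≠ -2), so both are valid.

v = 1 or v = 13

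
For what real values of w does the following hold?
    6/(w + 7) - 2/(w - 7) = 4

w = -5.4372 or w = 6.4372

Multiply both sides by (w + 7)(w - 7):
6(w - 7) - 2(w + 7) = 4(w + 7)(w - 7).
Expand and collect terms: 4w² - 4w - 140 = 0.
By the quadratic formula, w = (4 ± √2256) / 8, so w ≈ 6.4372 or w ≈ -5.4372.
Neither value makes a denominator zero (w ≠ -7, w ≠ 7), so both are valid.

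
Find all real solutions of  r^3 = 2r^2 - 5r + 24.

r = 3

Rearrange: r^3 - 2r^2 + 5r - 24 = 0.
Possible rational roots are divisors of -24. Testing r = 3 gives 0, so (r - 3) is a factor.
Divide: r^3 - 2r^2 + 5r - 24 = (r - 3)(r^2 + r + 8).
The quadratic r^2 + r + 8 has discriminant -31 < 0, so no further real roots.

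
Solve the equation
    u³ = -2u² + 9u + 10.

Rearrange: u³ + 2u² - 9u - 10 = 0.
Possible rational roots are divisors of -10. Testing u = -1 gives 0, so (u + 1) is a factor.
Divide: u³ + 2u² - 9u - 10 = (u + 1)(u² + u - 10).
Apply the quadratic formula to u² + u - 10 = 0: u = (-1 ± √41)/2, i.e. u ≈ 2.7016 or u ≈ -3.7016.

u = -3.7016 or u = -1 or u = 2.7016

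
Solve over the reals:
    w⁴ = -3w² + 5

Let u = w². The equation becomes u² + 3u - 5 = 0.
By the quadratic formula, u = -3/2 + √(29)/2 or u = -√(29)/2 - 3/2.
w² = -3/2 + √(29)/2 gives w = ±√(-3/2 + √(29)/2) ≈ ±1.0921.
w² = -√(29)/2 - 3/2 < 0 has no real solution.

w = -1.0921 or w = 1.0921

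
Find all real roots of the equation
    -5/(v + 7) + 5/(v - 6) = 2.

Multiply both sides by (v + 7)(v - 6):
-5(v - 6) + 5(v + 7) = 2(v + 7)(v - 6).
Expand and collect terms: 2v² + 2v - 149 = 0.
By the quadratic formula, v = (-2 ± √1196) / 4, so v ≈ 8.1458 or v ≈ -9.1458.
Neither value makes a denominator zero (v ≠ -7, v ≠ 6), so both are valid.

v = -9.1458 or v = 8.1458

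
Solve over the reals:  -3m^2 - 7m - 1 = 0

Discriminant: (-7)^2 - 4*(-3)*(-1) = 37.
Quadratic formula: m = (7 +/- sqrt(37)) / (-6).
So m = -7/6 - sqrt(37)/6 ~= -2.1805 or m = -7/6 + sqrt(37)/6 ~= -0.1529.

m = -2.1805 or m = -0.1529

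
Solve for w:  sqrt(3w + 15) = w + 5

Square both sides: 3w + 15 = (w + 5)^2.
Expand and rearrange: w^2 + 7w + 10 = 0.
Solving gives w = -2 or w = -5.
Check each candidate in the original equation:
  w = -2: sqrt(9) = 3, while w + 5 = 3 — valid.
  w = -5: sqrt(0) = 0, while w + 5 = 0 — valid.

w = -5 or w = -2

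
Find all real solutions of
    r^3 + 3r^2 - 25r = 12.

Rearrange: r^3 + 3r^2 - 25r - 12 = 0.
Possible rational roots are divisors of -12. Testing r = 4 gives 0, so (r - 4) is a factor.
Divide: r^3 + 3r^2 - 25r - 12 = (r - 4)(r^2 + 7r + 3).
Apply the quadratic formula to r^2 + 7r + 3 = 0: r = (-7 +/- sqrt(37))/2, i.e. r ~= -0.4586 or r ~= -6.5414.

r = -6.5414 or r = -0.4586 or r = 4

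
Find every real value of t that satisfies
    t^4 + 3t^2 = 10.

t = -1.4142 or t = 1.4142

Let u = t^2. The equation becomes u^2 + 3u - 10 = 0.
Factor: (u - 2)(u + 5) = 0, so u = 2 or u = -5.
t^2 = 2 gives t = +/-sqrt(2) ~= +/-1.4142.
t^2 = -5 < 0 has no real solution.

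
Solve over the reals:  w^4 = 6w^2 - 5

Let u = w^2. The equation becomes u^2 - 6u + 5 = 0.
Factor: (u - 1)(u - 5) = 0, so u = 1 or u = 5.
w^2 = 1 gives w = +/-1.
w^2 = 5 gives w = +/-sqrt(5) ~= +/-2.2361.

w = -2.2361 or w = -1 or w = 1 or w = 2.2361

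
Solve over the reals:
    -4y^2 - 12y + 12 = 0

Discriminant: (-12)^2 - 4*(-4)*12 = 336.
Quadratic formula: y = (12 +/- sqrt(336)) / (-8).
So y = -sqrt(21)/2 - 3/2 ~= -3.7913 or y = -3/2 + sqrt(21)/2 ~= 0.7913.

y = -3.7913 or y = 0.7913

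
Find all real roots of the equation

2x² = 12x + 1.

x = -0.0822 or x = 6.0822

Rearrange to standard form: 2x² - 12x - 1 = 0.
Discriminant: (-12)² − 4·2·(-1) = 152.
Quadratic formula: x = (12 ± √152) / 4.
So x = 3 + √(38)/2 ≈ 6.0822 or x = 3 - √(38)/2 ≈ -0.0822.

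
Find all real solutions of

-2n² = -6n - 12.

n = -1.3723 or n = 4.3723

Rearrange to standard form: -2n² + 6n + 12 = 0.
Discriminant: (6)² − 4·(-2)·12 = 132.
Quadratic formula: n = (-6 ± √132) / (-4).
So n = 3/2 - √(33)/2 ≈ -1.3723 or n = 3/2 + √(33)/2 ≈ 4.3723.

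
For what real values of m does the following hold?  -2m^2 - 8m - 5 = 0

m = -3.2247 or m = -0.7753

Discriminant: (-8)^2 - 4*(-2)*(-5) = 24.
Quadratic formula: m = (8 +/- sqrt(24)) / (-4).
So m = -2 - sqrt(6)/2 ~= -3.2247 or m = -2 + sqrt(6)/2 ~= -0.7753.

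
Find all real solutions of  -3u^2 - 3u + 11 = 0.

Discriminant: (-3)^2 - 4*(-3)*11 = 141.
Quadratic formula: u = (3 +/- sqrt(141)) / (-6).
So u = -sqrt(141)/6 - 1/2 ~= -2.4791 or u = -1/2 + sqrt(141)/6 ~= 1.4791.

u = -2.4791 or u = 1.4791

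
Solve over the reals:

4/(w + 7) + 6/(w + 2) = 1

w = -5.5208 or w = 6.5208

Multiply both sides by (w + 7)(w + 2):
4(w + 2) + 6(w + 7) = (w + 7)(w + 2).
Expand and collect terms: w^2 - w - 36 = 0.
By the quadratic formula, w = (1 +/- sqrt(145)) / 2, so w ~= 6.5208 or w ~= -5.5208.
Neither value makes a denominator zero (w != -7, w != -2), so both are valid.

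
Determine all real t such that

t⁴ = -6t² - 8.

Let u = t². The equation becomes u² + 6u + 8 = 0.
Factor: (u + 2)(u + 4) = 0, so u = -2 or u = -4.
t² = -2 < 0 has no real solution.
t² = -4 < 0 has no real solution.

No real solutions.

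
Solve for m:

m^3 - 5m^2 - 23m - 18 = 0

Possible rational roots are divisors of -18. Testing m = -2 gives 0, so (m + 2) is a factor.
Divide: m^3 - 5m^2 - 23m - 18 = (m + 2)(m^2 - 7m - 9).
Apply the quadratic formula to m^2 - 7m - 9 = 0: m = (7 +/- sqrt(85))/2, i.e. m ~= 8.1098 or m ~= -1.1098.

m = -2 or m = -1.1098 or m = 8.1098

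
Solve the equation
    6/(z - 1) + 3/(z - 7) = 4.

Multiply both sides by (z - 1)(z - 7):
6(z - 7) + 3(z - 1) = 4(z - 1)(z - 7).
Expand and collect terms: 4z² - 41z + 73 = 0.
By the quadratic formula, z = (41 ± √513) / 8, so z ≈ 7.9562 or z ≈ 2.2938.
Neither value makes a denominator zero (z ≠ 1, z ≠ 7), so both are valid.

z = 2.2938 or z = 7.9562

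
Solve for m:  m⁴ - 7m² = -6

m = -2.4495 or m = -1 or m = 1 or m = 2.4495

Let u = m². The equation becomes u² - 7u + 6 = 0.
Factor: (u - 1)(u - 6) = 0, so u = 1 or u = 6.
m² = 1 gives m = ±1.
m² = 6 gives m = ±√(6) ≈ ±2.4495.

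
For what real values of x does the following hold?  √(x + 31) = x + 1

Square both sides: x + 31 = (x + 1)².
Expand and rearrange: x² + x - 30 = 0.
Solving gives x = 5 or x = -6.
Check each candidate in the original equation:
  x = 5: √(36) = 6, while x + 1 = 6 — valid.
  x = -6: √(25) = 5, while x + 1 = -5 — extraneous.

x = 5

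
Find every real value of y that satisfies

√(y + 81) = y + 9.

Square both sides: y + 81 = (y + 9)².
Expand and rearrange: y² + 17y = 0.
Solving gives y = 0 or y = -17.
Check each candidate in the original equation:
  y = 0: √(81) = 9, while y + 9 = 9 — valid.
  y = -17: √(64) = 8, while y + 9 = -8 — extraneous.

y = 0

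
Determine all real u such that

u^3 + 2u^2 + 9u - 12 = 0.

u = 1

Possible rational roots are divisors of -12. Testing u = 1 gives 0, so (u - 1) is a factor.
Divide: u^3 + 2u^2 + 9u - 12 = (u - 1)(u^2 + 3u + 12).
The quadratic u^2 + 3u + 12 has discriminant -39 < 0, so no further real roots.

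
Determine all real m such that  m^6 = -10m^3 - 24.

Let u = m^3. The equation becomes u^2 + 10u + 24 = 0.
Factor: (u + 4)(u + 6) = 0, so u = -4 or u = -6.
m^3 = -4 gives m = -(4)^(1/3) ~= -1.5874.
m^3 = -6 gives m = -(6)^(1/3) ~= -1.8171.

m = -1.8171 or m = -1.5874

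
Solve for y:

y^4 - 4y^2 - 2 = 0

Let u = y^2. The equation becomes u^2 - 4u - 2 = 0.
By the quadratic formula, u = 2 + sqrt(6) or u = 2 - sqrt(6).
y^2 = 2 + sqrt(6) gives y = +/-sqrt(2 + sqrt(6)) ~= +/-2.1094.
y^2 = 2 - sqrt(6) < 0 has no real solution.

y = -2.1094 or y = 2.1094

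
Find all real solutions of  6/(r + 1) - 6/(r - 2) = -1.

Multiply both sides by (r + 1)(r - 2):
6(r - 2) - 6(r + 1) = -(r + 1)(r - 2).
Expand and collect terms: -r² + r + 20 = 0.
Factor or apply the quadratic formula: r = -4 or r = 5.
Neither value makes a denominator zero (r ≠ -1, r ≠ 2), so both are valid.

r = -4 or r = 5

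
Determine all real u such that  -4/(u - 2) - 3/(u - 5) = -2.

u = 3.114 or u = 7.386

Multiply both sides by (u - 2)(u - 5):
-4(u - 5) - 3(u - 2) = -2(u - 2)(u - 5).
Expand and collect terms: -2u² + 21u - 46 = 0.
By the quadratic formula, u = (-21 ± √73) / -4, so u ≈ 3.114 or u ≈ 7.386.
Neither value makes a denominator zero (u ≠ 2, u ≠ 5), so both are valid.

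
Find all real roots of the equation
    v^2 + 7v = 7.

v = -7.8875 or v = 0.8875

Rearrange to standard form: v^2 + 7v - 7 = 0.
Discriminant: (7)^2 - 4*1*(-7) = 77.
Quadratic formula: v = (-7 +/- sqrt(77)) / 2.
So v = -7/2 + sqrt(77)/2 ~= 0.8875 or v = -sqrt(77)/2 - 7/2 ~= -7.8875.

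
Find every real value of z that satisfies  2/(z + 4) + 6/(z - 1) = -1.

z = -9 or z = -2

Multiply both sides by (z + 4)(z - 1):
2(z - 1) + 6(z + 4) = -(z + 4)(z - 1).
Expand and collect terms: -z^2 - 11z - 18 = 0.
Factor or apply the quadratic formula: z = -9 or z = -2.
Neither value makes a denominator zero (z != -4, z != 1), so both are valid.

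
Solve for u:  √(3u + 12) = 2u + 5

Square both sides: 3u + 12 = (2u + 5)².
Expand and rearrange: 4u² + 17u + 13 = 0.
Solving gives u = -1 or u = -3.25.
Check each candidate in the original equation:
  u = -1: √(9) = 3, while 2u + 5 = 3 — valid.
  u = -3.25: √(2.25) = 1.5, while 2u + 5 = -1.5 — extraneous.

u = -1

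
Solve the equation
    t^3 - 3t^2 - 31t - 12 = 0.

t = -4 or t = -0.4051 or t = 7.4051

Possible rational roots are divisors of -12. Testing t = -4 gives 0, so (t + 4) is a factor.
Divide: t^3 - 3t^2 - 31t - 12 = (t + 4)(t^2 - 7t - 3).
Apply the quadratic formula to t^2 - 7t - 3 = 0: t = (7 +/- sqrt(61))/2, i.e. t ~= 7.4051 or t ~= -0.4051.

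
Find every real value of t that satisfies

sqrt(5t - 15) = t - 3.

t = 3 or t = 8

Square both sides: 5t - 15 = (t - 3)^2.
Expand and rearrange: t^2 - 11t + 24 = 0.
Solving gives t = 8 or t = 3.
Check each candidate in the original equation:
  t = 8: sqrt(25) = 5, while t - 3 = 5 — valid.
  t = 3: sqrt(0) = 0, while t - 3 = 0 — valid.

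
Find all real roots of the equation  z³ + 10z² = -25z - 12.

Rearrange: z³ + 10z² + 25z + 12 = 0.
Possible rational roots are divisors of 12. Testing z = -3 gives 0, so (z + 3) is a factor.
Divide: z³ + 10z² + 25z + 12 = (z + 3)(z² + 7z + 4).
Apply the quadratic formula to z² + 7z + 4 = 0: z = (-7 ± √33)/2, i.e. z ≈ -0.6277 or z ≈ -6.3723.

z = -6.3723 or z = -3 or z = -0.6277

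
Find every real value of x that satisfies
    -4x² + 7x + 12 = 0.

Discriminant: (7)² − 4·(-4)·12 = 241.
Quadratic formula: x = (-7 ± √241) / (-8).
So x = 7/8 - √(241)/8 ≈ -1.0655 or x = 7/8 + √(241)/8 ≈ 2.8155.

x = -1.0655 or x = 2.8155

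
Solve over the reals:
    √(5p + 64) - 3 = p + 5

p = 0

Isolate the radical: √(5p + 64) = p + 8.
Square both sides: 5p + 64 = (p + 8)².
Expand and rearrange: p² + 11p = 0.
Solving gives p = 0 or p = -11.
Check each candidate in the original equation:
  p = 0: √(64) = 8, while p + 8 = 8 — valid.
  p = -11: √(9) = 3, while p + 8 = -3 — extraneous.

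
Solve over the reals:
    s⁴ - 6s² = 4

s = -2.5701 or s = 2.5701

Let u = s². The equation becomes u² - 6u - 4 = 0.
By the quadratic formula, u = 3 + √(13) or u = 3 - √(13).
s² = 3 + √(13) gives s = ±√(3 + √(13)) ≈ ±2.5701.
s² = 3 - √(13) < 0 has no real solution.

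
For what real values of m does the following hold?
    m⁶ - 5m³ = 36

m = -1.5874 or m = 2.0801

Let u = m³. The equation becomes u² - 5u - 36 = 0.
Factor: (u - 9)(u + 4) = 0, so u = 9 or u = -4.
m³ = 9 gives m = ∛(9) ≈ 2.0801.
m³ = -4 gives m = -∛(4) ≈ -1.5874.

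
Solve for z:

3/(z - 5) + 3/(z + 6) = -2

Multiply both sides by (z - 5)(z + 6):
3(z + 6) + 3(z - 5) = -2(z - 5)(z + 6).
Expand and collect terms: -2z^2 - 8z + 57 = 0.
By the quadratic formula, z = (8 +/- sqrt(520)) / -4, so z ~= -7.7009 or z ~= 3.7009.
Neither value makes a denominator zero (z != 5, z != -6), so both are valid.

z = -7.7009 or z = 3.7009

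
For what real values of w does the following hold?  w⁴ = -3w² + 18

w = -1.7321 or w = 1.7321

Let u = w². The equation becomes u² + 3u - 18 = 0.
Factor: (u + 6)(u - 3) = 0, so u = -6 or u = 3.
w² = -6 < 0 has no real solution.
w² = 3 gives w = ±√(3) ≈ ±1.7321.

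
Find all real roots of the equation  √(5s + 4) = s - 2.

s = 9

Square both sides: 5s + 4 = (s - 2)².
Expand and rearrange: s² - 9s = 0.
Solving gives s = 9 or s = 0.
Check each candidate in the original equation:
  s = 9: √(49) = 7, while s - 2 = 7 — valid.
  s = 0: √(4) = 2, while s - 2 = -2 — extraneous.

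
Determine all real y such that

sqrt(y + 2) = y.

y = 2

Square both sides: y + 2 = (y)^2.
Expand and rearrange: y^2 - y - 2 = 0.
Solving gives y = 2 or y = -1.
Check each candidate in the original equation:
  y = 2: sqrt(4) = 2, while y = 2 — valid.
  y = -1: sqrt(1) = 1, while y = -1 — extraneous.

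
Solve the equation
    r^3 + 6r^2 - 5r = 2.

Rearrange: r^3 + 6r^2 - 5r - 2 = 0.
Possible rational roots are divisors of -2. Testing r = 1 gives 0, so (r - 1) is a factor.
Divide: r^3 + 6r^2 - 5r - 2 = (r - 1)(r^2 + 7r + 2).
Apply the quadratic formula to r^2 + 7r + 2 = 0: r = (-7 +/- sqrt(41))/2, i.e. r ~= -0.2984 or r ~= -6.7016.

r = -6.7016 or r = -0.2984 or r = 1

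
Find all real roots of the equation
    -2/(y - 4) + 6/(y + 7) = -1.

Multiply both sides by (y - 4)(y + 7):
-2(y + 7) + 6(y - 4) = -(y - 4)(y + 7).
Expand and collect terms: -y² - 7y + 66 = 0.
By the quadratic formula, y = (7 ± √313) / -2, so y ≈ -12.3459 or y ≈ 5.3459.
Neither value makes a denominator zero (y ≠ 4, y ≠ -7), so both are valid.

y = -12.3459 or y = 5.3459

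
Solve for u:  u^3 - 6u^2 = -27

u = -1.8541 or u = 3 or u = 4.8541

Rearrange: u^3 - 6u^2 + 27 = 0.
Possible rational roots are divisors of 27. Testing u = 3 gives 0, so (u - 3) is a factor.
Divide: u^3 - 6u^2 + 27 = (u - 3)(u^2 - 3u - 9).
Apply the quadratic formula to u^2 - 3u - 9 = 0: u = (3 +/- sqrt(45))/2, i.e. u ~= 4.8541 or u ~= -1.8541.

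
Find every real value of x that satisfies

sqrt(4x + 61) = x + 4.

Square both sides: 4x + 61 = (x + 4)^2.
Expand and rearrange: x^2 + 4x - 45 = 0.
Solving gives x = 5 or x = -9.
Check each candidate in the original equation:
  x = 5: sqrt(81) = 9, while x + 4 = 9 — valid.
  x = -9: sqrt(25) = 5, while x + 4 = -5 — extraneous.

x = 5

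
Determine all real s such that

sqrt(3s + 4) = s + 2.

Square both sides: 3s + 4 = (s + 2)^2.
Expand and rearrange: s^2 + s = 0.
Solving gives s = 0 or s = -1.
Check each candidate in the original equation:
  s = 0: sqrt(4) = 2, while s + 2 = 2 — valid.
  s = -1: sqrt(1) = 1, while s + 2 = 1 — valid.

s = -1 or s = 0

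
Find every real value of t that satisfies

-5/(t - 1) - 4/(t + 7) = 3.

t = -8.613 or t = -0.387

Multiply both sides by (t - 1)(t + 7):
-5(t + 7) - 4(t - 1) = 3(t - 1)(t + 7).
Expand and collect terms: 3t^2 + 27t + 10 = 0.
By the quadratic formula, t = (-27 +/- sqrt(609)) / 6, so t ~= -0.387 or t ~= -8.613.
Neither value makes a denominator zero (t != 1, t != -7), so both are valid.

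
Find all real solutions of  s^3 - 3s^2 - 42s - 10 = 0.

Possible rational roots are divisors of -10. Testing s = -5 gives 0, so (s + 5) is a factor.
Divide: s^3 - 3s^2 - 42s - 10 = (s + 5)(s^2 - 8s - 2).
Apply the quadratic formula to s^2 - 8s - 2 = 0: s = (8 +/- sqrt(72))/2, i.e. s ~= 8.2426 or s ~= -0.2426.

s = -5 or s = -0.2426 or s = 8.2426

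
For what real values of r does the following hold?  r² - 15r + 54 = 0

Factor: (r - 9)(r - 6) = 0.
So r = 9 or r = 6.

r = 6 or r = 9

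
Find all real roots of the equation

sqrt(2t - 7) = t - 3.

Square both sides: 2t - 7 = (t - 3)^2.
Expand and rearrange: t^2 - 8t + 16 = 0.
This gives the repeated root t = 4.
Check in the original equation:
  t = 4: sqrt(1) = 1, while t - 3 = 1 — valid.

t = 4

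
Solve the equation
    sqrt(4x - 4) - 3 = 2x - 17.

Isolate the radical: sqrt(4x - 4) = 2x - 14.
Square both sides: 4x - 4 = (2x - 14)^2.
Expand and rearrange: 4x^2 - 60x + 200 = 0.
Solving gives x = 10 or x = 5.
Check each candidate in the original equation:
  x = 10: sqrt(36) = 6, while 2x - 14 = 6 — valid.
  x = 5: sqrt(16) = 4, while 2x - 14 = -4 — extraneous.

x = 10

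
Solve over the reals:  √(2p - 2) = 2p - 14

p = 9

Square both sides: 2p - 2 = (2p - 14)².
Expand and rearrange: 4p² - 58p + 198 = 0.
Solving gives p = 9 or p = 5.5.
Check each candidate in the original equation:
  p = 9: √(16) = 4, while 2p - 14 = 4 — valid.
  p = 5.5: √(9) = 3, while 2p - 14 = -3 — extraneous.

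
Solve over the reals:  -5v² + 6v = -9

v = -0.8697 or v = 2.0697

Rearrange to standard form: -5v² + 6v + 9 = 0.
Discriminant: (6)² − 4·(-5)·9 = 216.
Quadratic formula: v = (-6 ± √216) / (-10).
So v = 3/5 - 3·√(6)/5 ≈ -0.8697 or v = 3/5 + 3·√(6)/5 ≈ 2.0697.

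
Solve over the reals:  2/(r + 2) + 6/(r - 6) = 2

r = -1.2915 or r = 9.2915

Multiply both sides by (r + 2)(r - 6):
2(r - 6) + 6(r + 2) = 2(r + 2)(r - 6).
Expand and collect terms: 2r^2 - 16r - 24 = 0.
By the quadratic formula, r = (16 +/- sqrt(448)) / 4, so r ~= 9.2915 or r ~= -1.2915.
Neither value makes a denominator zero (r != -2, r != 6), so both are valid.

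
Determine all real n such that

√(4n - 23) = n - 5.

Square both sides: 4n - 23 = (n - 5)².
Expand and rearrange: n² - 14n + 48 = 0.
Solving gives n = 8 or n = 6.
Check each candidate in the original equation:
  n = 8: √(9) = 3, while n - 5 = 3 — valid.
  n = 6: √(1) = 1, while n - 5 = 1 — valid.

n = 6 or n = 8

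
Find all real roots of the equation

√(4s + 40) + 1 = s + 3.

s = 6

Isolate the radical: √(4s + 40) = s + 2.
Square both sides: 4s + 40 = (s + 2)².
Expand and rearrange: s² - 36 = 0.
Solving gives s = 6 or s = -6.
Check each candidate in the original equation:
  s = 6: √(64) = 8, while s + 2 = 8 — valid.
  s = -6: √(16) = 4, while s + 2 = -4 — extraneous.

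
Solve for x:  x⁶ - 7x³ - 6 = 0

Let u = x³. The equation becomes u² - 7u - 6 = 0.
By the quadratic formula, u = 7/2 + √(73)/2 or u = 7/2 - √(73)/2.
x³ = 7/2 + √(73)/2 gives x = ∛(7/2 + √(73)/2) ≈ 1.9808.
x³ = 7/2 - √(73)/2 gives x = -∛(-7/2 + √(73)/2) ≈ -0.9174.

x = -0.9174 or x = 1.9808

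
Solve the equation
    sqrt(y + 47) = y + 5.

Square both sides: y + 47 = (y + 5)^2.
Expand and rearrange: y^2 + 9y - 22 = 0.
Solving gives y = 2 or y = -11.
Check each candidate in the original equation:
  y = 2: sqrt(49) = 7, while y + 5 = 7 — valid.
  y = -11: sqrt(36) = 6, while y + 5 = -6 — extraneous.

y = 2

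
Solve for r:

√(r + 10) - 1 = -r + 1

Isolate the radical: √(r + 10) = -r + 2.
Square both sides: r + 10 = (-r + 2)².
Expand and rearrange: r² - 5r - 6 = 0.
Solving gives r = 6 or r = -1.
Check each candidate in the original equation:
  r = 6: √(16) = 4, while -r + 2 = -4 — extraneous.
  r = -1: √(9) = 3, while -r + 2 = 3 — valid.

r = -1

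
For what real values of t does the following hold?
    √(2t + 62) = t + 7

t = 1

Square both sides: 2t + 62 = (t + 7)².
Expand and rearrange: t² + 12t - 13 = 0.
Solving gives t = 1 or t = -13.
Check each candidate in the original equation:
  t = 1: √(64) = 8, while t + 7 = 8 — valid.
  t = -13: √(36) = 6, while t + 7 = -6 — extraneous.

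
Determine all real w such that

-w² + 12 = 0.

w = -3.4641 or w = 3.4641

Discriminant: (0)² − 4·(-1)·12 = 48.
Quadratic formula: w = (0 ± √48) / (-2).
So w = -2·√(3) ≈ -3.4641 or w = 2·√(3) ≈ 3.4641.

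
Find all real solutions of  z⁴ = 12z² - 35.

z = -2.6458 or z = -2.2361 or z = 2.2361 or z = 2.6458

Let u = z². The equation becomes u² - 12u + 35 = 0.
Factor: (u - 5)(u - 7) = 0, so u = 5 or u = 7.
z² = 5 gives z = ±√(5) ≈ ±2.2361.
z² = 7 gives z = ±√(7) ≈ ±2.6458.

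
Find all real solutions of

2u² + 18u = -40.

Bring every term to one side: 2u² + 18u + 40 = 0.
Factor: 2(u + 4)(u + 5) = 0.
So u = -4 or u = -5.

u = -5 or u = -4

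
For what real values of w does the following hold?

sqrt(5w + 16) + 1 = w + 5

Isolate the radical: sqrt(5w + 16) = w + 4.
Square both sides: 5w + 16 = (w + 4)^2.
Expand and rearrange: w^2 + 3w = 0.
Solving gives w = 0 or w = -3.
Check each candidate in the original equation:
  w = 0: sqrt(16) = 4, while w + 4 = 4 — valid.
  w = -3: sqrt(1) = 1, while w + 4 = 1 — valid.

w = -3 or w = 0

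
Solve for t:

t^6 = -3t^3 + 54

t = -2.0801 or t = 1.8171

Let u = t^3. The equation becomes u^2 + 3u - 54 = 0.
Factor: (u - 6)(u + 9) = 0, so u = 6 or u = -9.
t^3 = 6 gives t = (6)^(1/3) ~= 1.8171.
t^3 = -9 gives t = -(9)^(1/3) ~= -2.0801.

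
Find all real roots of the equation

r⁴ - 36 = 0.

Let u = r². The equation becomes u² - 36 = 0.
Factor: (u + 6)(u - 6) = 0, so u = -6 or u = 6.
r² = -6 < 0 has no real solution.
r² = 6 gives r = ±√(6) ≈ ±2.4495.

r = -2.4495 or r = 2.4495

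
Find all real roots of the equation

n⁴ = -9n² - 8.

No real solutions.

Let u = n². The equation becomes u² + 9u + 8 = 0.
Factor: (u + 8)(u + 1) = 0, so u = -8 or u = -1.
n² = -8 < 0 has no real solution.
n² = -1 < 0 has no real solution.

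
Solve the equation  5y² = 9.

Rearrange to standard form: 5y² - 9 = 0.
Discriminant: (0)² − 4·5·(-9) = 180.
Quadratic formula: y = (0 ± √180) / 10.
So y = 3·√(5)/5 ≈ 1.3416 or y = -3·√(5)/5 ≈ -1.3416.

y = -1.3416 or y = 1.3416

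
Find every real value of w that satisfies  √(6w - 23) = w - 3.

Square both sides: 6w - 23 = (w - 3)².
Expand and rearrange: w² - 12w + 32 = 0.
Solving gives w = 8 or w = 4.
Check each candidate in the original equation:
  w = 8: √(25) = 5, while w - 3 = 5 — valid.
  w = 4: √(1) = 1, while w - 3 = 1 — valid.

w = 4 or w = 8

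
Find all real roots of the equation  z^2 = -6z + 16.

Bring every term to one side: z^2 + 6z - 16 = 0.
Factor: (z + 8)(z - 2) = 0.
So z = -8 or z = 2.

z = -8 or z = 2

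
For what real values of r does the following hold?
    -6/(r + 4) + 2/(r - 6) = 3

Multiply both sides by (r + 4)(r - 6):
-6(r - 6) + 2(r + 4) = 3(r + 4)(r - 6).
Expand and collect terms: 3r² - 2r - 116 = 0.
By the quadratic formula, r = (2 ± √1396) / 6, so r ≈ 6.5605 or r ≈ -5.8938.
Neither value makes a denominator zero (r ≠ -4, r ≠ 6), so both are valid.

r = -5.8938 or r = 6.5605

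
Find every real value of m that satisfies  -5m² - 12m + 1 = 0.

Discriminant: (-12)² − 4·(-5)·1 = 164.
Quadratic formula: m = (12 ± √164) / (-10).
So m = -√(41)/5 - 6/5 ≈ -2.4806 or m = -6/5 + √(41)/5 ≈ 0.0806.

m = -2.4806 or m = 0.0806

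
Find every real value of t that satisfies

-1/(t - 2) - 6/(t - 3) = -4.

t = 2.0941 or t = 4.6559

Multiply both sides by (t - 2)(t - 3):
-(t - 3) - 6(t - 2) = -4(t - 2)(t - 3).
Expand and collect terms: -4t² + 27t - 39 = 0.
By the quadratic formula, t = (-27 ± √105) / -8, so t ≈ 2.0941 or t ≈ 4.6559.
Neither value makes a denominator zero (t ≠ 2, t ≠ 3), so both are valid.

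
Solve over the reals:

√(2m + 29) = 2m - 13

m = 10

Square both sides: 2m + 29 = (2m - 13)².
Expand and rearrange: 4m² - 54m + 140 = 0.
Solving gives m = 10 or m = 3.5.
Check each candidate in the original equation:
  m = 10: √(49) = 7, while 2m - 13 = 7 — valid.
  m = 3.5: √(36) = 6, while 2m - 13 = -6 — extraneous.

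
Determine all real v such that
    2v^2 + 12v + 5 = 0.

v = -5.5495 or v = -0.4505

Discriminant: (12)^2 - 4*2*5 = 104.
Quadratic formula: v = (-12 +/- sqrt(104)) / 4.
So v = -3 + sqrt(26)/2 ~= -0.4505 or v = -3 - sqrt(26)/2 ~= -5.5495.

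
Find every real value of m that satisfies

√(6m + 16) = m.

m = 8

Square both sides: 6m + 16 = (m)².
Expand and rearrange: m² - 6m - 16 = 0.
Solving gives m = 8 or m = -2.
Check each candidate in the original equation:
  m = 8: √(64) = 8, while m = 8 — valid.
  m = -2: √(4) = 2, while m = -2 — extraneous.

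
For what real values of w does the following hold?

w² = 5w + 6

w = -1 or w = 6

Bring every term to one side: w² - 5w - 6 = 0.
Factor: (w - 6)(w + 1) = 0.
So w = 6 or w = -1.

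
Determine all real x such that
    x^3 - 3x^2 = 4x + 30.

Rearrange: x^3 - 3x^2 - 4x - 30 = 0.
Possible rational roots are divisors of -30. Testing x = 5 gives 0, so (x - 5) is a factor.
Divide: x^3 - 3x^2 - 4x - 30 = (x - 5)(x^2 + 2x + 6).
The quadratic x^2 + 2x + 6 has discriminant -20 < 0, so no further real roots.

x = 5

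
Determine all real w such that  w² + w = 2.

w = -2 or w = 1

Bring every term to one side: w² + w - 2 = 0.
Factor: (w - 1)(w + 2) = 0.
So w = 1 or w = -2.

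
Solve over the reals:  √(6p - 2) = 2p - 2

Square both sides: 6p - 2 = (2p - 2)².
Expand and rearrange: 4p² - 14p + 6 = 0.
Solving gives p = 3 or p = 0.5.
Check each candidate in the original equation:
  p = 3: √(16) = 4, while 2p - 2 = 4 — valid.
  p = 0.5: √(1) = 1, while 2p - 2 = -1 — extraneous.

p = 3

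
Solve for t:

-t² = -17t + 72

Bring every term to one side: -t² + 17t - 72 = 0.
Factor: -1(t - 9)(t - 8) = 0.
So t = 9 or t = 8.

t = 8 or t = 9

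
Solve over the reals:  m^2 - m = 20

m = -4 or m = 5

Bring every term to one side: m^2 - m - 20 = 0.
Factor: (m - 5)(m + 4) = 0.
So m = 5 or m = -4.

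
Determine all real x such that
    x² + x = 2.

x = -2 or x = 1

Bring every term to one side: x² + x - 2 = 0.
Factor: (x - 1)(x + 2) = 0.
So x = 1 or x = -2.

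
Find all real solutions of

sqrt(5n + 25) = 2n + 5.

Square both sides: 5n + 25 = (2n + 5)^2.
Expand and rearrange: 4n^2 + 15n = 0.
Solving gives n = 0 or n = -3.75.
Check each candidate in the original equation:
  n = 0: sqrt(25) = 5, while 2n + 5 = 5 — valid.
  n = -3.75: sqrt(6.25) = 2.5, while 2n + 5 = -2.5 — extraneous.

n = 0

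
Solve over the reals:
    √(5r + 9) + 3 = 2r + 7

Isolate the radical: √(5r + 9) = 2r + 4.
Square both sides: 5r + 9 = (2r + 4)².
Expand and rearrange: 4r² + 11r + 7 = 0.
Solving gives r = -1 or r = -1.75.
Check each candidate in the original equation:
  r = -1: √(4) = 2, while 2r + 4 = 2 — valid.
  r = -1.75: √(0.25) = 0.5, while 2r + 4 = 0.5 — valid.

r = -1.75 or r = -1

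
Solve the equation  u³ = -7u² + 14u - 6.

Rearrange: u³ + 7u² - 14u + 6 = 0.
Possible rational roots are divisors of 6. Testing u = 1 gives 0, so (u - 1) is a factor.
Divide: u³ + 7u² - 14u + 6 = (u - 1)(u² + 8u - 6).
Apply the quadratic formula to u² + 8u - 6 = 0: u = (-8 ± √88)/2, i.e. u ≈ 0.6904 or u ≈ -8.6904.

u = -8.6904 or u = 0.6904 or u = 1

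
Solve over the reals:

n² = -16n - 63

n = -9 or n = -7

Bring every term to one side: n² + 16n + 63 = 0.
Factor: (n + 7)(n + 9) = 0.
So n = -7 or n = -9.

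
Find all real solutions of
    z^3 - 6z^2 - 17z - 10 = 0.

Possible rational roots are divisors of -10. Testing z = -1 gives 0, so (z + 1) is a factor.
Divide: z^3 - 6z^2 - 17z - 10 = (z + 1)(z^2 - 7z - 10).
Apply the quadratic formula to z^2 - 7z - 10 = 0: z = (7 +/- sqrt(89))/2, i.e. z ~= 8.217 or z ~= -1.217.

z = -1.217 or z = -1 or z = 8.217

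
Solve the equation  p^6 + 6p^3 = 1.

p = -1.8334 or p = 0.5454

Let u = p^3. The equation becomes u^2 + 6u - 1 = 0.
By the quadratic formula, u = -3 + sqrt(10) or u = -sqrt(10) - 3.
p^3 = -3 + sqrt(10) gives p = (-3 + sqrt(10))^(1/3) ~= 0.5454.
p^3 = -sqrt(10) - 3 gives p = -(3 + sqrt(10))^(1/3) ~= -1.8334.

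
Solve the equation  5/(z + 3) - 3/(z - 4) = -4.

z = -4.1446 or z = 4.6446

Multiply both sides by (z + 3)(z - 4):
5(z - 4) - 3(z + 3) = -4(z + 3)(z - 4).
Expand and collect terms: -4z² + 2z + 77 = 0.
By the quadratic formula, z = (-2 ± √1236) / -8, so z ≈ -4.1446 or z ≈ 4.6446.
Neither value makes a denominator zero (z ≠ -3, z ≠ 4), so both are valid.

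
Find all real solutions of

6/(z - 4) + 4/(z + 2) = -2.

Multiply both sides by (z - 4)(z + 2):
6(z + 2) + 4(z - 4) = -2(z - 4)(z + 2).
Expand and collect terms: -2z^2 - 6z + 20 = 0.
Factor or apply the quadratic formula: z = -5 or z = 2.
Neither value makes a denominator zero (z != 4, z != -2), so both are valid.

z = -5 or z = 2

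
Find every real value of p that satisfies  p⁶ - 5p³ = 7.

p = -1.0447 or p = 1.8312

Let u = p³. The equation becomes u² - 5u - 7 = 0.
By the quadratic formula, u = 5/2 + √(53)/2 or u = 5/2 - √(53)/2.
p³ = 5/2 + √(53)/2 gives p = ∛(5/2 + √(53)/2) ≈ 1.8312.
p³ = 5/2 - √(53)/2 gives p = -∛(-5/2 + √(53)/2) ≈ -1.0447.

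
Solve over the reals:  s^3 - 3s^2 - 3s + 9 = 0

Possible rational roots are divisors of 9. Testing s = 3 gives 0, so (s - 3) is a factor.
Divide: s^3 - 3s^2 - 3s + 9 = (s - 3)(s^2 - 3).
Apply the quadratic formula to s^2 - 3 = 0: s = (0 +/- sqrt(12))/2, i.e. s ~= 1.7321 or s ~= -1.7321.

s = -1.7321 or s = 1.7321 or s = 3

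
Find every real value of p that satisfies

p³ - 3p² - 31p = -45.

p = -5 or p = 1.3542 or p = 6.6458

Rearrange: p³ - 3p² - 31p + 45 = 0.
Possible rational roots are divisors of 45. Testing p = -5 gives 0, so (p + 5) is a factor.
Divide: p³ - 3p² - 31p + 45 = (p + 5)(p² - 8p + 9).
Apply the quadratic formula to p² - 8p + 9 = 0: p = (8 ± √28)/2, i.e. p ≈ 6.6458 or p ≈ 1.3542.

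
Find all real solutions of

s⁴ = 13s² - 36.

Let u = s². The equation becomes u² - 13u + 36 = 0.
Factor: (u - 4)(u - 9) = 0, so u = 4 or u = 9.
s² = 4 gives s = ±2.
s² = 9 gives s = ±3.

s = -3 or s = -2 or s = 2 or s = 3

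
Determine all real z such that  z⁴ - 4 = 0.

Let u = z². The equation becomes u² - 4 = 0.
Factor: (u + 2)(u - 2) = 0, so u = -2 or u = 2.
z² = -2 < 0 has no real solution.
z² = 2 gives z = ±√(2) ≈ ±1.4142.

z = -1.4142 or z = 1.4142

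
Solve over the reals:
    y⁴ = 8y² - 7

Let u = y². The equation becomes u² - 8u + 7 = 0.
Factor: (u - 1)(u - 7) = 0, so u = 1 or u = 7.
y² = 1 gives y = ±1.
y² = 7 gives y = ±√(7) ≈ ±2.6458.

y = -2.6458 or y = -1 or y = 1 or y = 2.6458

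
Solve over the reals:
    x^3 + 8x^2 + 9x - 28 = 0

x = -5.3166 or x = -4 or x = 1.3166

Possible rational roots are divisors of -28. Testing x = -4 gives 0, so (x + 4) is a factor.
Divide: x^3 + 8x^2 + 9x - 28 = (x + 4)(x^2 + 4x - 7).
Apply the quadratic formula to x^2 + 4x - 7 = 0: x = (-4 +/- sqrt(44))/2, i.e. x ~= 1.3166 or x ~= -5.3166.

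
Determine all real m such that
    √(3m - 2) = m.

m = 1 or m = 2

Square both sides: 3m - 2 = (m)².
Expand and rearrange: m² - 3m + 2 = 0.
Solving gives m = 2 or m = 1.
Check each candidate in the original equation:
  m = 2: √(4) = 2, while m = 2 — valid.
  m = 1: √(1) = 1, while m = 1 — valid.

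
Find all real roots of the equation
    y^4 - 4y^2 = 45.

Let u = y^2. The equation becomes u^2 - 4u - 45 = 0.
Factor: (u - 9)(u + 5) = 0, so u = 9 or u = -5.
y^2 = 9 gives y = +/-3.
y^2 = -5 < 0 has no real solution.

y = -3 or y = 3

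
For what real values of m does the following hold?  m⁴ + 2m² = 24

m = -2 or m = 2

Let u = m². The equation becomes u² + 2u - 24 = 0.
Factor: (u - 4)(u + 6) = 0, so u = 4 or u = -6.
m² = 4 gives m = ±2.
m² = -6 < 0 has no real solution.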